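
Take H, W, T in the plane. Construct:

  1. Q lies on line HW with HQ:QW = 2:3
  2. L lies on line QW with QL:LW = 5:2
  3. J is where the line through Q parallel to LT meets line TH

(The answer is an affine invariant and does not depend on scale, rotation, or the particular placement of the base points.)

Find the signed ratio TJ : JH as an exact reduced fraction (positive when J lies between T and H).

Choose coordinates H = (0, 0), W = (1, 0), T = (0, 1).
1. Q lies on line HW with HQ:QW = 2:3 ⇒ Q = (2/5, 0)
2. L lies on line QW with QL:LW = 5:2 ⇒ L = (29/35, 0)
3. J is where the line through Q parallel to LT meets line TH ⇒ J = (0, 14/29)
J = T + t·(H−T) with t = 15/29, so TJ:JH = t:(1−t) = 15/29:14/29

TJ:JH = 15/14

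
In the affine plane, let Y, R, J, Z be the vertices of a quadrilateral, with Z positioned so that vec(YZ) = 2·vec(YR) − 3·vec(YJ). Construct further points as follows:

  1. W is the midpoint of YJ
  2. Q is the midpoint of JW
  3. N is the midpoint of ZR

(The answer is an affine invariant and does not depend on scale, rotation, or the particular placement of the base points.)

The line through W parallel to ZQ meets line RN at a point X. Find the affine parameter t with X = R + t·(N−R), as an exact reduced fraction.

Assign Y = (0, 0), R = (1, 0), J = (0, 1), Z = (2, -3) — the answer is frame-independent, so this choice is without loss of generality.
1. W is the midpoint of YJ ⇒ W = (0, 1/2)
2. Q is the midpoint of JW ⇒ Q = (0, 3/4)
3. N is the midpoint of ZR ⇒ N = (3/2, -3/2)
through W parallel to ZQ: direction (-2, 15/4); meets RN at X = (20/9, -11/3)
X = R + t·(N−R) with t = 22/9

t = 22/9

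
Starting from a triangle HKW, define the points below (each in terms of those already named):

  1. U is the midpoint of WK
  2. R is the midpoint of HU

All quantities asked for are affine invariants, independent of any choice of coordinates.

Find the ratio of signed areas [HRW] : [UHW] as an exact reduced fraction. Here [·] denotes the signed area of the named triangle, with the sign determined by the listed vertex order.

Assign H = (0, 0), K = (1, 0), W = (0, 1) — the answer is frame-independent, so this choice is without loss of generality.
1. U is the midpoint of WK ⇒ U = (1/2, 1/2)
2. R is the midpoint of HU ⇒ R = (1/4, 1/4)
2·[HRW] = 1/4, 2·[UHW] = -1/2
[HRW]:[UHW] = 1/4:-1/2 = -1/2

[HRW]:[UHW] = -1/2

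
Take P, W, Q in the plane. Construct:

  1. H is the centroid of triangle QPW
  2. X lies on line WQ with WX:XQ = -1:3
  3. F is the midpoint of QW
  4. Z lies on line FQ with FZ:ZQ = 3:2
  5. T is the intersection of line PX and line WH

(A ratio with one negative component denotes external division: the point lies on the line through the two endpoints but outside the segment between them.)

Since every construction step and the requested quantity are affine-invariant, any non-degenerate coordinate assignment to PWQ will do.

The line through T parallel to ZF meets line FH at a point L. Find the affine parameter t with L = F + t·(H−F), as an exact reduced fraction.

Assign P = (0, 0), W = (1, 0), Q = (0, 1) — the answer is frame-independent, so this choice is without loss of generality.
1. H is the centroid of triangle QPW ⇒ H = (1/3, 1/3)
2. X lies on line WQ with WX:XQ = -1:3 ⇒ X = (3/2, -1/2)
3. F is the midpoint of QW ⇒ F = (1/2, 1/2)
4. Z lies on line FQ with FZ:ZQ = 3:2 ⇒ Z = (1/5, 4/5)
5. T is the intersection of line PX and line WH ⇒ T = (3, -1)
through T parallel to ZF: direction (3/10, -3/10); meets FH at L = (1, 1)
L = F + t·(H−F) with t = -3

t = -3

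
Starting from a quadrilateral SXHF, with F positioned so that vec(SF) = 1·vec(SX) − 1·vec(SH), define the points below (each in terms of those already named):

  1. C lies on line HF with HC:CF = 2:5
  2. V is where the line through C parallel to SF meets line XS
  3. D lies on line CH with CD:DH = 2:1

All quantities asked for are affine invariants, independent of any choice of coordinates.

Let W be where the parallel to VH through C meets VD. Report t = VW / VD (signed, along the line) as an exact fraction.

Assign S = (0, 0), X = (1, 0), H = (0, 1), F = (1, -1) — the answer is frame-independent, so this choice is without loss of generality.
1. C lies on line HF with HC:CF = 2:5 ⇒ C = (2/7, 3/7)
2. V is where the line through C parallel to SF meets line XS ⇒ V = (5/7, 0)
3. D lies on line CH with CD:DH = 2:1 ⇒ D = (2/21, 17/21)
through C parallel to VH: direction (-5/7, 1); meets VD at W = (-8/7, 17/7)
W = V + t·(D−V) with t = 3

t = 3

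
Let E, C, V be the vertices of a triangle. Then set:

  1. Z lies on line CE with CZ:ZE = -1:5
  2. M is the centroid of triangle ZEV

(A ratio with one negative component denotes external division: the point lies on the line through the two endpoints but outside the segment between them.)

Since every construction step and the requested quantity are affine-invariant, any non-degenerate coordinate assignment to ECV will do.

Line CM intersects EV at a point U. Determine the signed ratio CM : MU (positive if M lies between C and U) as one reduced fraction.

CM:MU = 7/5

Work in coordinates with E = (0, 0), C = (1, 0), V = (0, 1).
1. Z lies on line CE with CZ:ZE = -1:5 ⇒ Z = (5/4, 0)
2. M is the centroid of triangle ZEV ⇒ M = (5/12, 1/3)
line CM meets EV at U = (0, 4/7)
M = C + t·(U−C) with t = 7/12, so CM:MU = 7/12:5/12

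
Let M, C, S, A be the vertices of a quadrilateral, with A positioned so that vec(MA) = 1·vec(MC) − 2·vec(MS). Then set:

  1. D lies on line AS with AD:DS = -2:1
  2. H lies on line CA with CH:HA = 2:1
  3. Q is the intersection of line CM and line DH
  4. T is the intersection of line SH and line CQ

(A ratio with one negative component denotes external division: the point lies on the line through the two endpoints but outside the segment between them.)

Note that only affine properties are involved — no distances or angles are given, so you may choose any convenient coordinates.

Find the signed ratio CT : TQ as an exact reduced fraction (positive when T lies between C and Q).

Set M = (0, 0), C = (1, 0), S = (0, 1), A = (1, -2); any affine frame gives the same invariant.
1. D lies on line AS with AD:DS = -2:1 ⇒ D = (-1, 4)
2. H lies on line CA with CH:HA = 2:1 ⇒ H = (1, -4/3)
3. Q is the intersection of line CM and line DH ⇒ Q = (1/2, 0)
4. T is the intersection of line SH and line CQ ⇒ T = (3/7, 0)
T = C + t·(Q−C) with t = 8/7, so CT:TQ = t:(1−t) = 8/7:-1/7

CT:TQ = -8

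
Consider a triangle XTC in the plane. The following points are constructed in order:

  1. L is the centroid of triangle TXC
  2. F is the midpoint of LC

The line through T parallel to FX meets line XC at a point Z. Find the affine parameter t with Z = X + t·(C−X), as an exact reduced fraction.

t = -4

Assign X = (0, 0), T = (1, 0), C = (0, 1) — the answer is frame-independent, so this choice is without loss of generality.
1. L is the centroid of triangle TXC ⇒ L = (1/3, 1/3)
2. F is the midpoint of LC ⇒ F = (1/6, 2/3)
through T parallel to FX: direction (-1/6, -2/3); meets XC at Z = (0, -4)
Z = X + t·(C−X) with t = -4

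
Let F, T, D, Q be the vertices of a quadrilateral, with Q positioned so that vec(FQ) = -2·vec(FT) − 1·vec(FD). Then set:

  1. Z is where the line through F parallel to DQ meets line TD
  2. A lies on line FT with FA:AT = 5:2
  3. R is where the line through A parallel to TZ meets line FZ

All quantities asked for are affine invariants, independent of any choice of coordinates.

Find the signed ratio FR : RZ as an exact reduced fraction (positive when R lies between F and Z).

FR:RZ = 5/2

Set F = (0, 0), T = (1, 0), D = (0, 1), Q = (-2, -1); any affine frame gives the same invariant.
1. Z is where the line through F parallel to DQ meets line TD ⇒ Z = (1/2, 1/2)
2. A lies on line FT with FA:AT = 5:2 ⇒ A = (5/7, 0)
3. R is where the line through A parallel to TZ meets line FZ ⇒ R = (5/14, 5/14)
R = F + t·(Z−F) with t = 5/7, so FR:RZ = t:(1−t) = 5/7:2/7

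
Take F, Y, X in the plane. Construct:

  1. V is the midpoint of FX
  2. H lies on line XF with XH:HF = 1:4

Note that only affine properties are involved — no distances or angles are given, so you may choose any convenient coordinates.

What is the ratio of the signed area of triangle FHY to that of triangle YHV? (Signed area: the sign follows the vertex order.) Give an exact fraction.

Set F = (0, 0), Y = (1, 0), X = (0, 1); any affine frame gives the same invariant.
1. V is the midpoint of FX ⇒ V = (0, 1/2)
2. H lies on line XF with XH:HF = 1:4 ⇒ H = (0, 4/5)
2·[FHY] = -4/5, 2·[YHV] = 3/10
[FHY]:[YHV] = -4/5:3/10 = -8/3

[FHY]:[YHV] = -8/3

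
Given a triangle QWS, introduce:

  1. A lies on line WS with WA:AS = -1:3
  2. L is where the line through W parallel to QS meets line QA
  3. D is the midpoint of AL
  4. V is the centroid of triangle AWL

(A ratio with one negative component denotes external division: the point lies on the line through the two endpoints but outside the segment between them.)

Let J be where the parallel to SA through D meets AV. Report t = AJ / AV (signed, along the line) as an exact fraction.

Assign Q = (0, 0), W = (1, 0), S = (0, 1) — the answer is frame-independent, so this choice is without loss of generality.
1. A lies on line WS with WA:AS = -1:3 ⇒ A = (3/2, -1/2)
2. L is where the line through W parallel to QS meets line QA ⇒ L = (1, -1/3)
3. D is the midpoint of AL ⇒ D = (5/4, -5/12)
4. V is the centroid of triangle AWL ⇒ V = (7/6, -5/18)
through D parallel to SA: direction (3/2, -3/2); meets AV at J = (1, -1/6)
J = A + t·(V−A) with t = 3/2

t = 3/2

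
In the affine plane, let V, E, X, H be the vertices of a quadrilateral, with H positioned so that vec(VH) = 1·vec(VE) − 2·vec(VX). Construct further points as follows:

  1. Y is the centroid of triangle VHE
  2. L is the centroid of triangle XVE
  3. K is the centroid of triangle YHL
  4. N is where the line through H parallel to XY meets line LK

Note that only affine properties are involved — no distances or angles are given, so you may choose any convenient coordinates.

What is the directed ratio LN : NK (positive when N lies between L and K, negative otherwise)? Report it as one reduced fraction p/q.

Choose coordinates V = (0, 0), E = (1, 0), X = (0, 1), H = (1, -2).
1. Y is the centroid of triangle VHE ⇒ Y = (2/3, -2/3)
2. L is the centroid of triangle XVE ⇒ L = (1/3, 1/3)
3. K is the centroid of triangle YHL ⇒ K = (2/3, -7/9)
4. N is where the line through H parallel to XY meets line LK ⇒ N = (17/15, -7/3)
N = L + t·(K−L) with t = 12/5, so LN:NK = t:(1−t) = 12/5:-7/5

LN:NK = -12/7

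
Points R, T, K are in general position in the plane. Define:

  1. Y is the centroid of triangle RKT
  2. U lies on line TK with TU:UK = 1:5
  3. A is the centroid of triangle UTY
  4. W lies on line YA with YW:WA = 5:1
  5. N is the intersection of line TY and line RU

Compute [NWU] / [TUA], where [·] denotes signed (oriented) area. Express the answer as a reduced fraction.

[NWU]:[TUA] = -17/42

Work in coordinates with R = (0, 0), T = (1, 0), K = (0, 1).
1. Y is the centroid of triangle RKT ⇒ Y = (1/3, 1/3)
2. U lies on line TK with TU:UK = 1:5 ⇒ U = (5/6, 1/6)
3. A is the centroid of triangle UTY ⇒ A = (13/18, 1/6)
4. W lies on line YA with YW:WA = 5:1 ⇒ W = (71/108, 7/36)
5. N is the intersection of line TY and line RU ⇒ N = (5/7, 1/7)
2·[NWU] = -17/2268, 2·[TUA] = 1/54
[NWU]:[TUA] = -17/2268:1/54 = -17/42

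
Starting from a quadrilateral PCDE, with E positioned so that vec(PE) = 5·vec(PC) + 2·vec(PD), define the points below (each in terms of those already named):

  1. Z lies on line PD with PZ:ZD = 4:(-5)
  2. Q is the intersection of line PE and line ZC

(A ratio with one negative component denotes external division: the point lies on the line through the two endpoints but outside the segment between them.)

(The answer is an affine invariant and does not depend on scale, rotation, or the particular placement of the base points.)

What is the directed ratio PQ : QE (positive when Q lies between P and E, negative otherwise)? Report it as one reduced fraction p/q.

Choose coordinates P = (0, 0), C = (1, 0), D = (0, 1), E = (5, 2).
1. Z lies on line PD with PZ:ZD = 4:(-5) ⇒ Z = (0, -4)
2. Q is the intersection of line PE and line ZC ⇒ Q = (10/9, 4/9)
Q = P + t·(E−P) with t = 2/9, so PQ:QE = t:(1−t) = 2/9:7/9

PQ:QE = 2/7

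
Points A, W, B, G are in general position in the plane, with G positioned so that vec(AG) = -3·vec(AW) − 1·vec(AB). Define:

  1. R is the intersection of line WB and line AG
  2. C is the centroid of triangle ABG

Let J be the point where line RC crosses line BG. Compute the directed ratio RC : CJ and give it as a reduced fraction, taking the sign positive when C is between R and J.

RC:CJ = 11/4

Set A = (0, 0), W = (1, 0), B = (0, 1), G = (-3, -1); any affine frame gives the same invariant.
1. R is the intersection of line WB and line AG ⇒ R = (3/4, 1/4)
2. C is the centroid of triangle ABG ⇒ C = (-1, 0)
line RC meets BG at J = (-18/11, -1/11)
C = R + t·(J−R) with t = 11/15, so RC:CJ = 11/15:4/15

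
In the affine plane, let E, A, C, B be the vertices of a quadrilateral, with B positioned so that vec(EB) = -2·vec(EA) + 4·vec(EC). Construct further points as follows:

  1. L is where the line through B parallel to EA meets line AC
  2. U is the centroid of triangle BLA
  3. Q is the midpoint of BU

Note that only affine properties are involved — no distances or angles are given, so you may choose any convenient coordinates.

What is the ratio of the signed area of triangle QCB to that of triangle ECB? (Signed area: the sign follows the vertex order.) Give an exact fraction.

Assign E = (0, 0), A = (1, 0), C = (0, 1), B = (-2, 4) — the answer is frame-independent, so this choice is without loss of generality.
1. L is where the line through B parallel to EA meets line AC ⇒ L = (-3, 4)
2. U is the centroid of triangle BLA ⇒ U = (-4/3, 8/3)
3. Q is the midpoint of BU ⇒ Q = (-5/3, 10/3)
2·[QCB] = 1/3, 2·[ECB] = 2
[QCB]:[ECB] = 1/3:2 = 1/6

[QCB]:[ECB] = 1/6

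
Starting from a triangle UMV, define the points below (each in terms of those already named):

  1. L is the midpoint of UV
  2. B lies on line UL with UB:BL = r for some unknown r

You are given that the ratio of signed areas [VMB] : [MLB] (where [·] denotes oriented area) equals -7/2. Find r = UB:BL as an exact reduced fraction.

Set U = (0, 0), M = (1, 0), V = (0, 1); any affine frame gives the same invariant.
1. L is the midpoint of UV ⇒ L = (0, 1/2)
2. With UB:BL = r, write λ = r/(r+1) so B = U + λ·(L−U); B is affine-linear in λ
Every point depending on B is an affine combination of B and λ-independent points, so each such coordinate is linear in λ; the λ² term in each signed area is a multiple of (L−U)×(L−U) = 0, so 2·[VMB] and 2·[MLB] are each linear in λ. Evaluating at λ=0 and λ=1:
  2·[VMB] = 1/2·λ − 1,   2·[MLB] = -1/2·λ + 1/2
So [VMB]:[MLB] = (1/2·λ − 1) / (-1/2·λ + 1/2). Setting this equal to -7/2:
  1/2·λ − 1 = -7/2·(-1/2·λ + 1/2)  ⇒  λ = 3/5
Then r = λ/(1−λ) = (3/5)/(2/5) = 3/2. Check: with r = 3/2, B = (0, 3/10) and [VMB]:[MLB] = -7/2 as required.

r = 3/2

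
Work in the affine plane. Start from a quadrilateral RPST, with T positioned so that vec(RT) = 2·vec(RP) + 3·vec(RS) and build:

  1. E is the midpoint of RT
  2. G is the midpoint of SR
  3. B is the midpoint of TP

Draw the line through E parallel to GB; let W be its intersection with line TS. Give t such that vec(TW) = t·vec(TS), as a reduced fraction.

Assign R = (0, 0), P = (1, 0), S = (0, 1), T = (2, 3) — the answer is frame-independent, so this choice is without loss of generality.
1. E is the midpoint of RT ⇒ E = (1, 3/2)
2. G is the midpoint of SR ⇒ G = (0, 1/2)
3. B is the midpoint of TP ⇒ B = (3/2, 3/2)
through E parallel to GB: direction (3/2, 1); meets TS at W = (-1/2, 1/2)
W = T + t·(S−T) with t = 5/4

t = 5/4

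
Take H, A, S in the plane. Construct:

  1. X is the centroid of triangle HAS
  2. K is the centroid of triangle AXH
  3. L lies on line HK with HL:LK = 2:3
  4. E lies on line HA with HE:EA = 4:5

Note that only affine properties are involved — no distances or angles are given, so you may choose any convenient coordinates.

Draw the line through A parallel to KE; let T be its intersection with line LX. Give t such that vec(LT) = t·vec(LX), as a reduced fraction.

Set H = (0, 0), A = (1, 0), S = (0, 1); any affine frame gives the same invariant.
1. X is the centroid of triangle HAS ⇒ X = (1/3, 1/3)
2. K is the centroid of triangle AXH ⇒ K = (4/9, 1/9)
3. L lies on line HK with HL:LK = 2:3 ⇒ L = (8/45, 2/45)
4. E lies on line HA with HE:EA = 4:5 ⇒ E = (4/9, 0)
through A parallel to KE: direction (0, -1/9); meets LX at T = (1, 11/7)
T = L + t·(X−L) with t = 37/7

t = 37/7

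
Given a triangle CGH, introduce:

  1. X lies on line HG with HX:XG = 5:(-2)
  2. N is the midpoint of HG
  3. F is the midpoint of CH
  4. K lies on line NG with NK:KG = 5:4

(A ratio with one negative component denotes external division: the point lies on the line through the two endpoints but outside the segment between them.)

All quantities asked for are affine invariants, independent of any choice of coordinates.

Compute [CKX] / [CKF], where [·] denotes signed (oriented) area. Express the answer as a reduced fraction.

Assign C = (0, 0), G = (1, 0), H = (0, 1) — the answer is frame-independent, so this choice is without loss of generality.
1. X lies on line HG with HX:XG = 5:(-2) ⇒ X = (5/3, -2/3)
2. N is the midpoint of HG ⇒ N = (1/2, 1/2)
3. F is the midpoint of CH ⇒ F = (0, 1/2)
4. K lies on line NG with NK:KG = 5:4 ⇒ K = (7/9, 2/9)
2·[CKX] = -8/9, 2·[CKF] = 7/18
[CKX]:[CKF] = -8/9:7/18 = -16/7

[CKX]:[CKF] = -16/7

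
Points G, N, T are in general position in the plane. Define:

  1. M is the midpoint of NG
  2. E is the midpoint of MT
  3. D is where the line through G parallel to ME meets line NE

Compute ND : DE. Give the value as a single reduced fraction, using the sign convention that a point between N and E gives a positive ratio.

Set G = (0, 0), N = (1, 0), T = (0, 1); any affine frame gives the same invariant.
1. M is the midpoint of NG ⇒ M = (1/2, 0)
2. E is the midpoint of MT ⇒ E = (1/4, 1/2)
3. D is where the line through G parallel to ME meets line NE ⇒ D = (-1/2, 1)
D = N + t·(E−N) with t = 2, so ND:DE = t:(1−t) = 2:-1

ND:DE = -2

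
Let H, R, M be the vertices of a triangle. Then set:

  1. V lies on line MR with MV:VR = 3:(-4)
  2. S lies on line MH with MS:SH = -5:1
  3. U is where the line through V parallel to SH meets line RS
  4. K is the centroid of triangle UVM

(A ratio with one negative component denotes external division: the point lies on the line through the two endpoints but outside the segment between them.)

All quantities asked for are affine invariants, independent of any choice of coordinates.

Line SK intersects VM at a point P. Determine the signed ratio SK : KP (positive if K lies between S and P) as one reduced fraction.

SK:KP = -1/4

Set H = (0, 0), R = (1, 0), M = (0, 1); any affine frame gives the same invariant.
1. V lies on line MR with MV:VR = 3:(-4) ⇒ V = (-3, 4)
2. S lies on line MH with MS:SH = -5:1 ⇒ S = (0, -1/4)
3. U is where the line through V parallel to SH meets line RS ⇒ U = (-3, -1)
4. K is the centroid of triangle UVM ⇒ K = (-2, 4/3)
line SK meets VM at P = (6, -5)
K = S + t·(P−S) with t = -1/3, so SK:KP = -1/3:4/3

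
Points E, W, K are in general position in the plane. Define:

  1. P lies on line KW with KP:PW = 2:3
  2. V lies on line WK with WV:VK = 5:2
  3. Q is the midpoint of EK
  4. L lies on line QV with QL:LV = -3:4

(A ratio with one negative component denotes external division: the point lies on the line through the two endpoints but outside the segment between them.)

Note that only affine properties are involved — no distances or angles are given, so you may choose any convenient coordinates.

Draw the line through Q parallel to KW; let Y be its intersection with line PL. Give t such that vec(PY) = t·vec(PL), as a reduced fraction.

t = 1/4

Choose coordinates E = (0, 0), W = (1, 0), K = (0, 1).
1. P lies on line KW with KP:PW = 2:3 ⇒ P = (2/5, 3/5)
2. V lies on line WK with WV:VK = 5:2 ⇒ V = (2/7, 5/7)
3. Q is the midpoint of EK ⇒ Q = (0, 1/2)
4. L lies on line QV with QL:LV = -3:4 ⇒ L = (-6/7, -1/7)
through Q parallel to KW: direction (1, -1); meets PL at Y = (3/35, 29/70)
Y = P + t·(L−P) with t = 1/4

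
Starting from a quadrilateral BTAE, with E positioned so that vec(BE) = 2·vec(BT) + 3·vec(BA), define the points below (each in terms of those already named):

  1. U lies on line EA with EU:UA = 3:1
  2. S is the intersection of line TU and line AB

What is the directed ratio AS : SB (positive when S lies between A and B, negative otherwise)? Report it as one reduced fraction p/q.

Assign B = (0, 0), T = (1, 0), A = (0, 1), E = (2, 3) — the answer is frame-independent, so this choice is without loss of generality.
1. U lies on line EA with EU:UA = 3:1 ⇒ U = (1/2, 3/2)
2. S is the intersection of line TU and line AB ⇒ S = (0, 3)
S = A + t·(B−A) with t = -2, so AS:SB = t:(1−t) = -2:3

AS:SB = -2/3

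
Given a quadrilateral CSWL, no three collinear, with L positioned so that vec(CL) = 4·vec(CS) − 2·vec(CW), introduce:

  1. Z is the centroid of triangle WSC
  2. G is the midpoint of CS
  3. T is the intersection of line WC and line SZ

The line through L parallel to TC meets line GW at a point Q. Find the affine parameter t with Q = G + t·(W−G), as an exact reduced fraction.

t = -7

Work in coordinates with C = (0, 0), S = (1, 0), W = (0, 1), L = (4, -2).
1. Z is the centroid of triangle WSC ⇒ Z = (1/3, 1/3)
2. G is the midpoint of CS ⇒ G = (1/2, 0)
3. T is the intersection of line WC and line SZ ⇒ T = (0, 1/2)
through L parallel to TC: direction (0, -1/2); meets GW at Q = (4, -7)
Q = G + t·(W−G) with t = -7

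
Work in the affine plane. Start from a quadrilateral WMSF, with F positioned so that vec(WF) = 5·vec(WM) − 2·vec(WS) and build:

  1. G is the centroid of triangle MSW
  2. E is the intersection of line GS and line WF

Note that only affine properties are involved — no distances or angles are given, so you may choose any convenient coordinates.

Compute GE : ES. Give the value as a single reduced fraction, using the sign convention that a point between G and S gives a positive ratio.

GE:ES = -7/15

Choose coordinates W = (0, 0), M = (1, 0), S = (0, 1), F = (5, -2).
1. G is the centroid of triangle MSW ⇒ G = (1/3, 1/3)
2. E is the intersection of line GS and line WF ⇒ E = (5/8, -1/4)
E = G + t·(S−G) with t = -7/8, so GE:ES = t:(1−t) = -7/8:15/8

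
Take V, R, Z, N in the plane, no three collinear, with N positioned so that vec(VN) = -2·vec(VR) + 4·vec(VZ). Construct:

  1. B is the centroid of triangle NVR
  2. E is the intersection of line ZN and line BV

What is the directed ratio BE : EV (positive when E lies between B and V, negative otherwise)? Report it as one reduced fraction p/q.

Assign V = (0, 0), R = (1, 0), Z = (0, 1), N = (-2, 4) — the answer is frame-independent, so this choice is without loss of generality.
1. B is the centroid of triangle NVR ⇒ B = (-1/3, 4/3)
2. E is the intersection of line ZN and line BV ⇒ E = (-2/5, 8/5)
E = B + t·(V−B) with t = -1/5, so BE:EV = t:(1−t) = -1/5:6/5

BE:EV = -1/6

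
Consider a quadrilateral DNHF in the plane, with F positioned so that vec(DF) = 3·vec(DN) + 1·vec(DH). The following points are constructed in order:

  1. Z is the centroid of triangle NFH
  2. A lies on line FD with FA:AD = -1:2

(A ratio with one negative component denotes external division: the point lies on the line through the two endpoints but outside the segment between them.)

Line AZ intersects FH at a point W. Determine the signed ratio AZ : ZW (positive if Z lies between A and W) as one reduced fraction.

Set D = (0, 0), N = (1, 0), H = (0, 1), F = (3, 1); any affine frame gives the same invariant.
1. Z is the centroid of triangle NFH ⇒ Z = (4/3, 2/3)
2. A lies on line FD with FA:AD = -1:2 ⇒ A = (6, 2)
line AZ meets FH at W = (5/2, 1)
Z = A + t·(W−A) with t = 4/3, so AZ:ZW = 4/3:-1/3

AZ:ZW = -4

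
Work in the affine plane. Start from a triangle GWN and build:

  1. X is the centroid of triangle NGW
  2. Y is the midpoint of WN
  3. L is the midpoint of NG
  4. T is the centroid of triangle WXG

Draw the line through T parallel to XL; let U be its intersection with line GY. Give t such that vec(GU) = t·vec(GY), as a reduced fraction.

t = 4/9

Choose coordinates G = (0, 0), W = (1, 0), N = (0, 1).
1. X is the centroid of triangle NGW ⇒ X = (1/3, 1/3)
2. Y is the midpoint of WN ⇒ Y = (1/2, 1/2)
3. L is the midpoint of NG ⇒ L = (0, 1/2)
4. T is the centroid of triangle WXG ⇒ T = (4/9, 1/9)
through T parallel to XL: direction (-1/3, 1/6); meets GY at U = (2/9, 2/9)
U = G + t·(Y−G) with t = 4/9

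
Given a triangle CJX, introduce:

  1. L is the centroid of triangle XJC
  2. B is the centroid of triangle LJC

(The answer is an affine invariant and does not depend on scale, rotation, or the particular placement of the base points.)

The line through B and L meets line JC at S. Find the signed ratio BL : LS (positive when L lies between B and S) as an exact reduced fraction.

Set C = (0, 0), J = (1, 0), X = (0, 1); any affine frame gives the same invariant.
1. L is the centroid of triangle XJC ⇒ L = (1/3, 1/3)
2. B is the centroid of triangle LJC ⇒ B = (4/9, 1/9)
line BL meets JC at S = (1/2, 0)
L = B + t·(S−B) with t = -2, so BL:LS = -2:3

BL:LS = -2/3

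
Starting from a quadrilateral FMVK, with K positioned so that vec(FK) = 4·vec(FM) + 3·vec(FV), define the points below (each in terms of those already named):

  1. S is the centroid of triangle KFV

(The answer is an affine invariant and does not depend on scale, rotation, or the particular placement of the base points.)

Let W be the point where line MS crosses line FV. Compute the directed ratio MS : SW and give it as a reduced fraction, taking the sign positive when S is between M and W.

Choose coordinates F = (0, 0), M = (1, 0), V = (0, 1), K = (4, 3).
1. S is the centroid of triangle KFV ⇒ S = (4/3, 4/3)
line MS meets FV at W = (0, -4)
S = M + t·(W−M) with t = -1/3, so MS:SW = -1/3:4/3

MS:SW = -1/4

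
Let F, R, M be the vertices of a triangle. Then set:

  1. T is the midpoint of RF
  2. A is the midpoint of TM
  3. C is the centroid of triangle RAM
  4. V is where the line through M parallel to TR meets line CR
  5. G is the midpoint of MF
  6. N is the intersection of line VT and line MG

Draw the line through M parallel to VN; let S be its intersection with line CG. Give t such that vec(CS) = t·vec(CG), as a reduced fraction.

t = 1/5

Work in coordinates with F = (0, 0), R = (1, 0), M = (0, 1).
1. T is the midpoint of RF ⇒ T = (1/2, 0)
2. A is the midpoint of TM ⇒ A = (1/4, 1/2)
3. C is the centroid of triangle RAM ⇒ C = (5/12, 1/2)
4. V is where the line through M parallel to TR meets line CR ⇒ V = (-1/6, 1)
5. G is the midpoint of MF ⇒ G = (0, 1/2)
6. N is the intersection of line VT and line MG ⇒ N = (0, 3/4)
through M parallel to VN: direction (1/6, -1/4); meets CG at S = (1/3, 1/2)
S = C + t·(G−C) with t = 1/5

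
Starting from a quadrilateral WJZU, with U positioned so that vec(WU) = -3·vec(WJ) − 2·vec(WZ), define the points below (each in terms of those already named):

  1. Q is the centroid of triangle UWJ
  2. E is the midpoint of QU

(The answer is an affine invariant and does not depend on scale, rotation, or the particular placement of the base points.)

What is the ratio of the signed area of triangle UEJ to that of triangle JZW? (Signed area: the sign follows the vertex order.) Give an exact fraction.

[UEJ]:[JZW] = -1/3

Assign W = (0, 0), J = (1, 0), Z = (0, 1), U = (-3, -2) — the answer is frame-independent, so this choice is without loss of generality.
1. Q is the centroid of triangle UWJ ⇒ Q = (-2/3, -2/3)
2. E is the midpoint of QU ⇒ E = (-11/6, -4/3)
2·[UEJ] = -1/3, 2·[JZW] = 1
[UEJ]:[JZW] = -1/3:1 = -1/3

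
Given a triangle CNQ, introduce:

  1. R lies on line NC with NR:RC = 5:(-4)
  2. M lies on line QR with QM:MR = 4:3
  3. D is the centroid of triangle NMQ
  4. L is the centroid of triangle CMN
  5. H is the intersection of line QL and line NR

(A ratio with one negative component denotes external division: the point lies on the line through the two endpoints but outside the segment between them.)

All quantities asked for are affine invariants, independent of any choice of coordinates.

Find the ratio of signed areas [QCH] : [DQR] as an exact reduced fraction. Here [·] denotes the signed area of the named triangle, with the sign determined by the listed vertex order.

Set C = (0, 0), N = (1, 0), Q = (0, 1); any affine frame gives the same invariant.
1. R lies on line NC with NR:RC = 5:(-4) ⇒ R = (-4, 0)
2. M lies on line QR with QM:MR = 4:3 ⇒ M = (-16/7, 3/7)
3. D is the centroid of triangle NMQ ⇒ D = (-3/7, 10/21)
4. L is the centroid of triangle CMN ⇒ L = (-3/7, 1/7)
5. H is the intersection of line QL and line NR ⇒ H = (-1/2, 0)
2·[QCH] = -1/2, 2·[DQR] = 5/3
[QCH]:[DQR] = -1/2:5/3 = -3/10

[QCH]:[DQR] = -3/10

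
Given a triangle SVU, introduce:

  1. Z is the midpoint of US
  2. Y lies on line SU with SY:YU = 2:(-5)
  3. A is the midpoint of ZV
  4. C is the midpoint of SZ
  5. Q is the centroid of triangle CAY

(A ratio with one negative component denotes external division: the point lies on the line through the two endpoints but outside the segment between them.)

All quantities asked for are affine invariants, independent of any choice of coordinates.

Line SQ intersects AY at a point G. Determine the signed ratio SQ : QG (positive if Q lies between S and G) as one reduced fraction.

Assign S = (0, 0), V = (1, 0), U = (0, 1) — the answer is frame-independent, so this choice is without loss of generality.
1. Z is the midpoint of US ⇒ Z = (0, 1/2)
2. Y lies on line SU with SY:YU = 2:(-5) ⇒ Y = (0, -2/3)
3. A is the midpoint of ZV ⇒ A = (1/2, 1/4)
4. C is the midpoint of SZ ⇒ C = (0, 1/4)
5. Q is the centroid of triangle CAY ⇒ Q = (1/6, -1/18)
line SQ meets AY at G = (4/13, -4/39)
Q = S + t·(G−S) with t = 13/24, so SQ:QG = 13/24:11/24

SQ:QG = 13/11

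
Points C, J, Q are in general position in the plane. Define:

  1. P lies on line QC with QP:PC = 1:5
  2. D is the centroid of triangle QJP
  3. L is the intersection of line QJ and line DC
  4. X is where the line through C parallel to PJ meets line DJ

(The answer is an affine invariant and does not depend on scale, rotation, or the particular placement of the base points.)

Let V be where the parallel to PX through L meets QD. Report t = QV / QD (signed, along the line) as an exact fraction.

Assign C = (0, 0), J = (1, 0), Q = (0, 1) — the answer is frame-independent, so this choice is without loss of generality.
1. P lies on line QC with QP:PC = 1:5 ⇒ P = (0, 5/6)
2. D is the centroid of triangle QJP ⇒ D = (1/3, 11/18)
3. L is the intersection of line QJ and line DC ⇒ L = (6/17, 11/17)
4. X is where the line through C parallel to PJ meets line DJ ⇒ X = (11, -55/6)
through L parallel to PX: direction (11, -10); meets QD at V = (36/289, 247/289)
V = Q + t·(D−Q) with t = 108/289

t = 108/289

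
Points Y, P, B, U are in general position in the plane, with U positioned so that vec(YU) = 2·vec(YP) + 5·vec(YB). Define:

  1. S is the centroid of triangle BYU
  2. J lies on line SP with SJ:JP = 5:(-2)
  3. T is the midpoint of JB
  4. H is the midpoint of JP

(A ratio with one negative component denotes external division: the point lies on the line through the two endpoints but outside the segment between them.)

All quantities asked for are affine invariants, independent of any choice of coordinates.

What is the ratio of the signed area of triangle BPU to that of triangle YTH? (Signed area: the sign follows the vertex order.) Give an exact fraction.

Choose coordinates Y = (0, 0), P = (1, 0), B = (0, 1), U = (2, 5).
1. S is the centroid of triangle BYU ⇒ S = (2/3, 2)
2. J lies on line SP with SJ:JP = 5:(-2) ⇒ J = (11/9, -4/3)
3. T is the midpoint of JB ⇒ T = (11/18, -1/6)
4. H is the midpoint of JP ⇒ H = (10/9, -2/3)
2·[BPU] = 6, 2·[YTH] = -2/9
[BPU]:[YTH] = 6:-2/9 = -27

[BPU]:[YTH] = -27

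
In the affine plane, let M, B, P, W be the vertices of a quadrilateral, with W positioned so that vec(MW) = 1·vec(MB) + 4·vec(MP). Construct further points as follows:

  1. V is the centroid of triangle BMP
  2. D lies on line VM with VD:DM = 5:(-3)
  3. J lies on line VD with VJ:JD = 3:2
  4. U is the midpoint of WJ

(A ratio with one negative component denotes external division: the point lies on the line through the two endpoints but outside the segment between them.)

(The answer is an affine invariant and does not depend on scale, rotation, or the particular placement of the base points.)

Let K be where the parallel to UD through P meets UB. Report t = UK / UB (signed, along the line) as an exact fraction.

Set M = (0, 0), B = (1, 0), P = (0, 1), W = (1, 4); any affine frame gives the same invariant.
1. V is the centroid of triangle BMP ⇒ V = (1/3, 1/3)
2. D lies on line VM with VD:DM = 5:(-3) ⇒ D = (-1/2, -1/2)
3. J lies on line VD with VJ:JD = 3:2 ⇒ J = (-1/6, -1/6)
4. U is the midpoint of WJ ⇒ U = (5/12, 23/12)
through P parallel to UD: direction (-11/12, -29/12); meets UB at K = (22/57, 115/57)
K = U + t·(B−U) with t = -1/19

t = -1/19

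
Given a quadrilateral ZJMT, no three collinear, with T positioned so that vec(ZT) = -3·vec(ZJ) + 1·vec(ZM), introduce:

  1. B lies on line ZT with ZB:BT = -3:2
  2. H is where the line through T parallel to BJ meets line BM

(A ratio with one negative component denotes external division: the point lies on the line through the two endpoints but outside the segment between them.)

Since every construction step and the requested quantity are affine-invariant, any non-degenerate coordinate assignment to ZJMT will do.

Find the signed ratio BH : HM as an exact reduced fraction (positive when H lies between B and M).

BH:HM = -2/9

Assign Z = (0, 0), J = (1, 0), M = (0, 1), T = (-3, 1) — the answer is frame-independent, so this choice is without loss of generality.
1. B lies on line ZT with ZB:BT = -3:2 ⇒ B = (-9, 3)
2. H is where the line through T parallel to BJ meets line BM ⇒ H = (-81/7, 25/7)
H = B + t·(M−B) with t = -2/7, so BH:HM = t:(1−t) = -2/7:9/7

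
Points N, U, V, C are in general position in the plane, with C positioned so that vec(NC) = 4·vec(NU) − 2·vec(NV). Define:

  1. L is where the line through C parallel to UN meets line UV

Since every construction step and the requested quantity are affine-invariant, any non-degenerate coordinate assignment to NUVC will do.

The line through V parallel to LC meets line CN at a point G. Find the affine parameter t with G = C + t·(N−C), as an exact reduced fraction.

t = 3/2

Assign N = (0, 0), U = (1, 0), V = (0, 1), C = (4, -2) — the answer is frame-independent, so this choice is without loss of generality.
1. L is where the line through C parallel to UN meets line UV ⇒ L = (3, -2)
through V parallel to LC: direction (1, 0); meets CN at G = (-2, 1)
G = C + t·(N−C) with t = 3/2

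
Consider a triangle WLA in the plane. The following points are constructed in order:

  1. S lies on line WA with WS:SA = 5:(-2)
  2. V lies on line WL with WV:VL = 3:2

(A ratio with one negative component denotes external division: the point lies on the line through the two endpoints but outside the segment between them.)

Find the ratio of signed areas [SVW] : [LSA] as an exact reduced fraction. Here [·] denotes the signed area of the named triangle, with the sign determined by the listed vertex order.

Assign W = (0, 0), L = (1, 0), A = (0, 1) — the answer is frame-independent, so this choice is without loss of generality.
1. S lies on line WA with WS:SA = 5:(-2) ⇒ S = (0, 5/3)
2. V lies on line WL with WV:VL = 3:2 ⇒ V = (3/5, 0)
2·[SVW] = -1, 2·[LSA] = 2/3
[SVW]:[LSA] = -1:2/3 = -3/2

[SVW]:[LSA] = -3/2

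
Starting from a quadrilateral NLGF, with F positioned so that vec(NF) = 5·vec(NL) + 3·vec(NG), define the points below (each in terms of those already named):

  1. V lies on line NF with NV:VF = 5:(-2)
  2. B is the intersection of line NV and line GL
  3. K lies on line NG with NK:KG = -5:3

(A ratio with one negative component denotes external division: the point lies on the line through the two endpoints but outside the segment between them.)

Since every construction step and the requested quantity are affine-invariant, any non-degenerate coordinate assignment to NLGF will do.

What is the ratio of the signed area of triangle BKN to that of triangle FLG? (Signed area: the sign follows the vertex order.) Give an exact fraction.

Assign N = (0, 0), L = (1, 0), G = (0, 1), F = (5, 3) — the answer is frame-independent, so this choice is without loss of generality.
1. V lies on line NF with NV:VF = 5:(-2) ⇒ V = (25/3, 5)
2. B is the intersection of line NV and line GL ⇒ B = (5/8, 3/8)
3. K lies on line NG with NK:KG = -5:3 ⇒ K = (0, 5/2)
2·[BKN] = 25/16, 2·[FLG] = -7
[BKN]:[FLG] = 25/16:-7 = -25/112

[BKN]:[FLG] = -25/112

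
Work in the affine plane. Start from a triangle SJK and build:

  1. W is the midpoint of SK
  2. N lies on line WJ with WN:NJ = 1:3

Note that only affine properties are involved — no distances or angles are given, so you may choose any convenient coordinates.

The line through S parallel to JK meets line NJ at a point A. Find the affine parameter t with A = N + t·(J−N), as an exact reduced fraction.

Choose coordinates S = (0, 0), J = (1, 0), K = (0, 1).
1. W is the midpoint of SK ⇒ W = (0, 1/2)
2. N lies on line WJ with WN:NJ = 1:3 ⇒ N = (1/4, 3/8)
through S parallel to JK: direction (-1, 1); meets NJ at A = (-1, 1)
A = N + t·(J−N) with t = -5/3

t = -5/3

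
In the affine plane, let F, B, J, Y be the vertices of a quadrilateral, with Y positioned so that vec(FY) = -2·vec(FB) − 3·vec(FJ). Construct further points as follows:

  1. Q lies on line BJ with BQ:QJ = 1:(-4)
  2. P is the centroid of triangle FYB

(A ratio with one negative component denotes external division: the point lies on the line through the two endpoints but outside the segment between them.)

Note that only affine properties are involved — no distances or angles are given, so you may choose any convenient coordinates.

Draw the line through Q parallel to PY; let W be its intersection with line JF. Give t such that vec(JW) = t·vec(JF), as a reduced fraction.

t = 44/15

Set F = (0, 0), B = (1, 0), J = (0, 1), Y = (-2, -3); any affine frame gives the same invariant.
1. Q lies on line BJ with BQ:QJ = 1:(-4) ⇒ Q = (4/3, -1/3)
2. P is the centroid of triangle FYB ⇒ P = (-1/3, -1)
through Q parallel to PY: direction (-5/3, -2); meets JF at W = (0, -29/15)
W = J + t·(F−J) with t = 44/15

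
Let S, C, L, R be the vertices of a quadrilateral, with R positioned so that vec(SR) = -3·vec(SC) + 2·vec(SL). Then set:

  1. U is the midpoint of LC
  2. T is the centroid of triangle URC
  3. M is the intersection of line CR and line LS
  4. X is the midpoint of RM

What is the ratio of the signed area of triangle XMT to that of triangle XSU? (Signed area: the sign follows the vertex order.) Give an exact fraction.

[XMT]:[XSU] = 1/11

Set S = (0, 0), C = (1, 0), L = (0, 1), R = (-3, 2); any affine frame gives the same invariant.
1. U is the midpoint of LC ⇒ U = (1/2, 1/2)
2. T is the centroid of triangle URC ⇒ T = (-1/2, 5/6)
3. M is the intersection of line CR and line LS ⇒ M = (0, 1/2)
4. X is the midpoint of RM ⇒ X = (-3/2, 5/4)
2·[XMT] = 1/8, 2·[XSU] = 11/8
[XMT]:[XSU] = 1/8:11/8 = 1/11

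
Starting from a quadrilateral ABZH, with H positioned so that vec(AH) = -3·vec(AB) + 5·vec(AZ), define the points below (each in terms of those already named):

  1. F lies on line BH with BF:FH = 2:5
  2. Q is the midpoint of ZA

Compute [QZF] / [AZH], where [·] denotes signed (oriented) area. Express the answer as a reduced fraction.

[QZF]:[AZH] = 1/42

Set A = (0, 0), B = (1, 0), Z = (0, 1), H = (-3, 5); any affine frame gives the same invariant.
1. F lies on line BH with BF:FH = 2:5 ⇒ F = (-1/7, 10/7)
2. Q is the midpoint of ZA ⇒ Q = (0, 1/2)
2·[QZF] = 1/14, 2·[AZH] = 3
[QZF]:[AZH] = 1/14:3 = 1/42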